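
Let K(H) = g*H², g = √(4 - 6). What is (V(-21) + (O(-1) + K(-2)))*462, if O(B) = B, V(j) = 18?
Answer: 7854 + 1848*I*√2 ≈ 7854.0 + 2613.5*I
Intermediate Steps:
g = I*√2 (g = √(-2) = I*√2 ≈ 1.4142*I)
K(H) = I*√2*H² (K(H) = (I*√2)*H² = I*√2*H²)
(V(-21) + (O(-1) + K(-2)))*462 = (18 + (-1 + I*√2*(-2)²))*462 = (18 + (-1 + I*√2*4))*462 = (18 + (-1 + 4*I*√2))*462 = (17 + 4*I*√2)*462 = 7854 + 1848*I*√2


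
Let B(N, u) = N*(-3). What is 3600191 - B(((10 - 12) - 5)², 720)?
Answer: 3600338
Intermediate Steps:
B(N, u) = -3*N
3600191 - B(((10 - 12) - 5)², 720) = 3600191 - (-3)*((10 - 12) - 5)² = 3600191 - (-3)*(-2 - 5)² = 3600191 - (-3)*(-7)² = 3600191 - (-3)*49 = 3600191 - 1*(-147) = 3600191 + 147 = 3600338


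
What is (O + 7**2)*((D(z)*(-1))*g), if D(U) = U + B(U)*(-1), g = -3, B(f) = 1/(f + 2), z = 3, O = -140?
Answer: -3822/5 ≈ -764.40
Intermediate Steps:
B(f) = 1/(2 + f)
D(U) = U - 1/(2 + U)
(O + 7**2)*((D(z)*(-1))*g) = (-140 + 7**2)*((((-1 + 3*(2 + 3))/(2 + 3))*(-1))*(-3)) = (-140 + 49)*((((-1 + 3*5)/5)*(-1))*(-3)) = -91*((-1 + 15)/5)*(-1)*(-3) = -91*((1/5)*14)*(-1)*(-3) = -91*(14/5)*(-1)*(-3) = -(-1274)*(-3)/5 = -91*42/5 = -3822/5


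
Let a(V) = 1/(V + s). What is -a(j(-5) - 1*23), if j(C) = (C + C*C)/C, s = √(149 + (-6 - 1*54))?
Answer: 27/640 + √89/640 ≈ 0.056928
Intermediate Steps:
s = √89 (s = √(149 + (-6 - 54)) = √(149 - 60) = √89 ≈ 9.4340)
j(C) = (C + C²)/C
a(V) = 1/(V + √89)
-a(j(-5) - 1*23) = -1/(((1 - 5) - 1*23) + √89) = -1/((-4 - 23) + √89) = -1/(-27 + √89)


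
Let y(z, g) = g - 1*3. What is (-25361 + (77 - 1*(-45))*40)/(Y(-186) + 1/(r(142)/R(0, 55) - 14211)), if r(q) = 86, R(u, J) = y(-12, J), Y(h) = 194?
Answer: -7566562083/71671916 ≈ -105.57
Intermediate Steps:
y(z, g) = -3 + g (y(z, g) = g - 3 = -3 + g)
R(u, J) = -3 + J
(-25361 + (77 - 1*(-45))*40)/(Y(-186) + 1/(r(142)/R(0, 55) - 14211)) = (-25361 + (77 - 1*(-45))*40)/(194 + 1/(86/(-3 + 55) - 14211)) = (-25361 + (77 + 45)*40)/(194 + 1/(86/52 - 14211)) = (-25361 + 122*40)/(194 + 1/(86*(1/52) - 14211)) = (-25361 + 4880)/(194 + 1/(43/26 - 14211)) = -20481/(194 + 1/(-369443/26)) = -20481/(194 - 26/369443) = -20481/71671916/369443 = -20481*369443/71671916 = -7566562083/71671916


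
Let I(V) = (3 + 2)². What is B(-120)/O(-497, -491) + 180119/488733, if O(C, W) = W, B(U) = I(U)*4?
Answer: 39565129/239967903 ≈ 0.16488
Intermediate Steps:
I(V) = 25 (I(V) = 5² = 25)
B(U) = 100 (B(U) = 25*4 = 100)
B(-120)/O(-497, -491) + 180119/488733 = 100/(-491) + 180119/488733 = 100*(-1/491) + 180119*(1/488733) = -100/491 + 180119/488733 = 39565129/239967903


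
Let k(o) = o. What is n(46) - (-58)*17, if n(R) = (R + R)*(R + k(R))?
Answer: 9450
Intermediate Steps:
n(R) = 4*R² (n(R) = (R + R)*(R + R) = (2*R)*(2*R) = 4*R²)
n(46) - (-58)*17 = 4*46² - (-58)*17 = 4*2116 - 1*(-986) = 8464 + 986 = 9450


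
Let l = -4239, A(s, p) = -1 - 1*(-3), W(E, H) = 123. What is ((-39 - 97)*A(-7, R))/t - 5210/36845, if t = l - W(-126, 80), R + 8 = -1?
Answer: -1270418/16071789 ≈ -0.079046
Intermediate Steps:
R = -9 (R = -8 - 1 = -9)
A(s, p) = 2 (A(s, p) = -1 + 3 = 2)
t = -4362 (t = -4239 - 1*123 = -4239 - 123 = -4362)
((-39 - 97)*A(-7, R))/t - 5210/36845 = ((-39 - 97)*2)/(-4362) - 5210/36845 = -136*2*(-1/4362) - 5210*1/36845 = -272*(-1/4362) - 1042/7369 = 136/2181 - 1042/7369 = -1270418/16071789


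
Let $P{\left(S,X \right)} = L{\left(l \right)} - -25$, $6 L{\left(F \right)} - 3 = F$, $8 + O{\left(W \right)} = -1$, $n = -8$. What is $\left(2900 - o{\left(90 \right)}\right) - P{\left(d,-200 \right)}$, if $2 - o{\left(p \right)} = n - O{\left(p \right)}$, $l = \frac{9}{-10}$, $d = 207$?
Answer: $\frac{57473}{20} \approx 2873.6$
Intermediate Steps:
$l = - \frac{9}{10}$ ($l = 9 \left(- \frac{1}{10}\right) = - \frac{9}{10} \approx -0.9$)
$O{\left(W \right)} = -9$ ($O{\left(W \right)} = -8 - 1 = -9$)
$L{\left(F \right)} = \frac{1}{2} + \frac{F}{6}$
$o{\left(p \right)} = 1$ ($o{\left(p \right)} = 2 - \left(-8 - -9\right) = 2 - \left(-8 + 9\right) = 2 - 1 = 1$)
$P{\left(S,X \right)} = \frac{507}{20}$ ($P{\left(S,X \right)} = \left(\frac{1}{2} + \frac{1}{6} \left(- \frac{9}{10}\right)\right) - -25 = \left(\frac{1}{2} - \frac{3}{20}\right) + 25 = \frac{7}{20} + 25 = \frac{507}{20}$)
$\left(2900 - o{\left(90 \right)}\right) - P{\left(d,-200 \right)} = \left(2900 - 1\right) - \frac{507}{20} = 2899 - \frac{507}{20} = \frac{57473}{20}$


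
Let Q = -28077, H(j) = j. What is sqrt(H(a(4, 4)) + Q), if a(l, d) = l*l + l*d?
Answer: I*sqrt(28045) ≈ 167.47*I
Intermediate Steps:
a(l, d) = l**2 + d*l
sqrt(H(a(4, 4)) + Q) = sqrt(4*(4 + 4) - 28077) = sqrt(4*8 - 28077) = sqrt(32 - 28077) = sqrt(-28045) = I*sqrt(28045)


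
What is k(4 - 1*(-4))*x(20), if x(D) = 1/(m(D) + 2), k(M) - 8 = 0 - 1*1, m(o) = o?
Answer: 7/22 ≈ 0.31818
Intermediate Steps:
k(M) = 7 (k(M) = 8 + (0 - 1*1) = 8 + (0 - 1) = 8 - 1 = 7)
x(D) = 1/(2 + D) (x(D) = 1/(D + 2) = 1/(2 + D))
k(4 - 1*(-4))*x(20) = 7/(2 + 20) = 7/22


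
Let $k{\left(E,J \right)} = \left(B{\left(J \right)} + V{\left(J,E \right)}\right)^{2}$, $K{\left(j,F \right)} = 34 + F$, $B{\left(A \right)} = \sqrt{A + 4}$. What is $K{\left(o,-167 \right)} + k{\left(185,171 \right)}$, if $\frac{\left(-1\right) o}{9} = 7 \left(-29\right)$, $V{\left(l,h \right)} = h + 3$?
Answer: $35386 + 1880 \sqrt{7} \approx 40360.0$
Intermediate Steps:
$V{\left(l,h \right)} = 3 + h$
$B{\left(A \right)} = \sqrt{4 + A}$
$o = 1827$ ($o = - 9 \cdot 7 \left(-29\right) = \left(-9\right) \left(-203\right) = 1827$)
$k{\left(E,J \right)} = \left(3 + E + \sqrt{4 + J}\right)^{2}$ ($k{\left(E,J \right)} = \left(\sqrt{4 + J} + \left(3 + E\right)\right)^{2} = \left(3 + E + \sqrt{4 + J}\right)^{2}$)
$K{\left(o,-167 \right)} + k{\left(185,171 \right)} = \left(34 - 167\right) + \left(3 + 185 + \sqrt{4 + 171}\right)^{2} = -133 + \left(3 + 185 + \sqrt{175}\right)^{2} = -133 + \left(3 + 185 + 5 \sqrt{7}\right)^{2} = -133 + \left(188 + 5 \sqrt{7}\right)^{2}$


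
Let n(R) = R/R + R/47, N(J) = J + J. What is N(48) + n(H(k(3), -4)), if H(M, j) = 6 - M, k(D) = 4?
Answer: 4561/47 ≈ 97.043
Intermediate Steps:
N(J) = 2*J
n(R) = 1 + R/47 (n(R) = 1 + R*(1/47) = 1 + R/47)
N(48) + n(H(k(3), -4)) = 2*48 + (1 + (6 - 1*4)/47) = 96 + (1 + (6 - 4)/47) = 96 + (1 + (1/47)*2) = 96 + (1 + 2/47) = 96 + 49/47 = 4561/47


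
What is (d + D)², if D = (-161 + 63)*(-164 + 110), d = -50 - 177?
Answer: 25654225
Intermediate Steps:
d = -227
D = 5292 (D = -98*(-54) = 5292)
(d + D)² = (-227 + 5292)² = 5065² = 25654225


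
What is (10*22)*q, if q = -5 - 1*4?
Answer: -1980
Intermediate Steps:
q = -9 (q = -5 - 4 = -9)
(10*22)*q = (10*22)*(-9) = 220*(-9) = -1980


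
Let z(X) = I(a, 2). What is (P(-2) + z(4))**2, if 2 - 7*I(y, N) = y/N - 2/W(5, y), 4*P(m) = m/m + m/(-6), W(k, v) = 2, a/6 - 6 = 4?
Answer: 5476/441 ≈ 12.417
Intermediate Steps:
a = 60 (a = 36 + 6*4 = 36 + 24 = 60)
P(m) = 1/4 - m/24 (P(m) = (m/m + m/(-6))/4 = (1 + m*(-1/6))/4 = (1 - m/6)/4 = 1/4 - m/24)
I(y, N) = 3/7 - y/(7*N) (I(y, N) = 2/7 - (y/N - 2/2)/7 = 2/7 - (y/N - 2*1/2)/7 = 2/7 - (y/N - 1)/7 = 2/7 - (-1 + y/N)/7 = 2/7 + (1/7 - y/(7*N)) = 3/7 - y/(7*N))
z(X) = -27/7 (z(X) = (1/7)*(-1*60 + 3*2)/2 = (1/7)*(1/2)*(-60 + 6) = (1/7)*(1/2)*(-54) = -27/7)
(P(-2) + z(4))**2 = ((1/4 - 1/24*(-2)) - 27/7)**2 = ((1/4 + 1/12) - 27/7)**2 = (1/3 - 27/7)**2 = (-74/21)**2 = 5476/441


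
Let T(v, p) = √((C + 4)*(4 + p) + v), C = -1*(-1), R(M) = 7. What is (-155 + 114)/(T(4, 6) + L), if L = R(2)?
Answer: 287/5 - 123*√6/5 ≈ -2.8574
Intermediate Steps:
C = 1
L = 7
T(v, p) = √(20 + v + 5*p) (T(v, p) = √((1 + 4)*(4 + p) + v) = √(5*(4 + p) + v) = √((20 + 5*p) + v) = √(20 + v + 5*p))
(-155 + 114)/(T(4, 6) + L) = (-155 + 114)/(√(20 + 4 + 5*6) + 7) = -41/(√(20 + 4 + 30) + 7) = -41/(√54 + 7) = -41/(3*√6 + 7) = -41/(7 + 3*√6)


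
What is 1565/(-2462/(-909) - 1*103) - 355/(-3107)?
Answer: -877521604/56649931 ≈ -15.490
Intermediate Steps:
1565/(-2462/(-909) - 1*103) - 355/(-3107) = 1565/(-2462*(-1/909) - 103) - 355*(-1/3107) = 1565/(2462/909 - 103) + 355/3107 = 1565/(-91165/909) + 355/3107 = 1565*(-909/91165) + 355/3107 = -284517/18233 + 355/3107 = -877521604/56649931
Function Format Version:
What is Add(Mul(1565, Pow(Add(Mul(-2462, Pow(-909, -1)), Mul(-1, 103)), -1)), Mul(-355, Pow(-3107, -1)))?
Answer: Rational(-877521604, 56649931) ≈ -15.490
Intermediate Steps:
Add(Mul(1565, Pow(Add(Mul(-2462, Pow(-909, -1)), Mul(-1, 103)), -1)), Mul(-355, Pow(-3107, -1))) = Add(Mul(1565, Pow(Add(Mul(-2462, Rational(-1, 909)), -103), -1)), Mul(-355, Rational(-1, 3107))) = Add(Mul(1565, Pow(Add(Rational(2462, 909), -103), -1)), Rational(355, 3107)) = Add(Mul(1565, Pow(Rational(-91165, 909), -1)), Rational(355, 3107)) = Add(Mul(1565, Rational(-909, 91165)), Rational(355, 3107)) = Add(Rational(-284517, 18233), Rational(355, 3107)) = Rational(-877521604, 56649931)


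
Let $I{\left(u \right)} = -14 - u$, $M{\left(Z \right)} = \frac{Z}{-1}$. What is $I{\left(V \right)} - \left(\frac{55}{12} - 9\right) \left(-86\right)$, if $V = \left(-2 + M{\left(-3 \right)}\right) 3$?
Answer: $- \frac{2381}{6} \approx -396.83$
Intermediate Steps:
$M{\left(Z \right)} = - Z$ ($M{\left(Z \right)} = Z \left(-1\right) = - Z$)
$V = 3$ ($V = \left(-2 - -3\right) 3 = \left(-2 + 3\right) 3 = 1 \cdot 3 = 3$)
$I{\left(V \right)} - \left(\frac{55}{12} - 9\right) \left(-86\right) = \left(-14 - 3\right) - \left(\frac{55}{12} - 9\right) \left(-86\right) = \left(-14 - 3\right) - \left(55 \cdot \frac{1}{12} - 9\right) \left(-86\right) = -17 - \left(\frac{55}{12} - 9\right) \left(-86\right) = -17 - \left(- \frac{53}{12}\right) \left(-86\right) = -17 - \frac{2279}{6} = - \frac{2381}{6}$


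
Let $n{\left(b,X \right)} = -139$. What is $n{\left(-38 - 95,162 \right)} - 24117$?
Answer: $-24256$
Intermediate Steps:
$n{\left(-38 - 95,162 \right)} - 24117 = -139 - 24117 = -24256$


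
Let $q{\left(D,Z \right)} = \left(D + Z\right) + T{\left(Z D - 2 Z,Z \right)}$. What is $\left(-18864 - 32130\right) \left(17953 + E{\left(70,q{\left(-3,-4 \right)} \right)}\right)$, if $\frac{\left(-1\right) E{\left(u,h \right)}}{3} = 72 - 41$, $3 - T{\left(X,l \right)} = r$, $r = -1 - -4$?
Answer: $-910752840$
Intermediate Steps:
$r = 3$ ($r = -1 + 4 = 3$)
$T{\left(X,l \right)} = 0$ ($T{\left(X,l \right)} = 3 - 3 = 0$)
$q{\left(D,Z \right)} = D + Z$ ($q{\left(D,Z \right)} = \left(D + Z\right) + 0 = D + Z$)
$E{\left(u,h \right)} = -93$ ($E{\left(u,h \right)} = - 3 \left(72 - 41\right) = \left(-3\right) 31 = -93$)
$\left(-18864 - 32130\right) \left(17953 + E{\left(70,q{\left(-3,-4 \right)} \right)}\right) = \left(-18864 - 32130\right) \left(17953 - 93\right) = \left(-50994\right) 17860 = -910752840$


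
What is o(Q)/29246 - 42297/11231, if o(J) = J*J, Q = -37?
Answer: -1221642823/328461826 ≈ -3.7193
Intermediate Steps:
o(J) = J²
o(Q)/29246 - 42297/11231 = (-37)²/29246 - 42297/11231 = 1369*(1/29246) - 42297*1/11231 = 1369/29246 - 42297/11231 = -1221642823/328461826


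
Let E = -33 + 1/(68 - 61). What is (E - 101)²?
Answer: 877969/49 ≈ 17918.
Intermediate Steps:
E = -230/7 (E = -33 + 1/7 = -33 + ⅐ = -230/7 ≈ -32.857)
(E - 101)² = (-230/7 - 101)² = (-937/7)² = 877969/49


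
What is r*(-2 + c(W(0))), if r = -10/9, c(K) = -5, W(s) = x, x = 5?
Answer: 70/9 ≈ 7.7778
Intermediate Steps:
W(s) = 5
r = -10/9 (r = -10*⅑ = -10/9 ≈ -1.1111)
r*(-2 + c(W(0))) = -10*(-2 - 5)/9 = -10/9*(-7) = 70/9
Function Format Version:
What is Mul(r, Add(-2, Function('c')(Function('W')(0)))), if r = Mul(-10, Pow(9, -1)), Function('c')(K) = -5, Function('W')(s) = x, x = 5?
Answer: Rational(70, 9) ≈ 7.7778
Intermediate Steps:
Function('W')(s) = 5
r = Rational(-10, 9) (r = Mul(-10, Rational(1, 9)) = Rational(-10, 9) ≈ -1.1111)
Mul(r, Add(-2, Function('c')(Function('W')(0)))) = Mul(Rational(-10, 9), Add(-2, -5)) = Mul(Rational(-10, 9), -7) = Rational(70, 9)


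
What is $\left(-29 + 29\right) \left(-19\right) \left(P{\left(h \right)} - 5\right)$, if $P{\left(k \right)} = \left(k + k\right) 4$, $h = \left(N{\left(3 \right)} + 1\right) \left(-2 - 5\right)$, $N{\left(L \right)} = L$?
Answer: $0$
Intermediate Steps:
$h = -28$ ($h = \left(3 + 1\right) \left(-2 - 5\right) = 4 \left(-7\right) = -28$)
$P{\left(k \right)} = 8 k$ ($P{\left(k \right)} = 2 k 4 = 8 k$)
$\left(-29 + 29\right) \left(-19\right) \left(P{\left(h \right)} - 5\right) = \left(-29 + 29\right) \left(-19\right) \left(8 \left(-28\right) - 5\right) = 0 \left(-19\right) \left(-224 - 5\right) = 0 \left(-229\right) = 0$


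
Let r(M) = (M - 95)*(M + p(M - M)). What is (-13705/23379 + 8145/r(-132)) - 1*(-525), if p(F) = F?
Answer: 122519050745/233509452 ≈ 524.69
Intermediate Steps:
r(M) = M*(-95 + M) (r(M) = (M - 95)*(M + (M - M)) = (-95 + M)*(M + 0) = (-95 + M)*M = M*(-95 + M))
(-13705/23379 + 8145/r(-132)) - 1*(-525) = (-13705/23379 + 8145/((-132*(-95 - 132)))) - 1*(-525) = (-13705*1/23379 + 8145/((-132*(-227)))) + 525 = (-13705/23379 + 8145/29964) + 525 = (-13705/23379 + 8145*(1/29964)) + 525 = (-13705/23379 + 2715/9988) + 525 = -73411555/233509452 + 525 = 122519050745/233509452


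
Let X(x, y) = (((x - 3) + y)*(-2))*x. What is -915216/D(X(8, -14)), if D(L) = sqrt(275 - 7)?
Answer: -457608*sqrt(67)/67 ≈ -55906.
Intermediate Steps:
X(x, y) = x*(6 - 2*x - 2*y) (X(x, y) = (((-3 + x) + y)*(-2))*x = ((-3 + x + y)*(-2))*x = (6 - 2*x - 2*y)*x = x*(6 - 2*x - 2*y))
D(L) = 2*sqrt(67) (D(L) = sqrt(268) = 2*sqrt(67))
-915216/D(X(8, -14)) = -915216*sqrt(67)/134 = -457608*sqrt(67)/67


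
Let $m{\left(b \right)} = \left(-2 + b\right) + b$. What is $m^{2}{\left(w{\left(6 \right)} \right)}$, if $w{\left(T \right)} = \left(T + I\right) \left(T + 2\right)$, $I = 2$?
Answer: $15876$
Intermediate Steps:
$w{\left(T \right)} = \left(2 + T\right)^{2}$ ($w{\left(T \right)} = \left(T + 2\right) \left(T + 2\right) = \left(2 + T\right) \left(2 + T\right) = \left(2 + T\right)^{2}$)
$m{\left(b \right)} = -2 + 2 b$
$m^{2}{\left(w{\left(6 \right)} \right)} = \left(-2 + 2 \left(4 + 6^{2} + 4 \cdot 6\right)\right)^{2} = \left(-2 + 2 \left(4 + 36 + 24\right)\right)^{2} = \left(-2 + 2 \cdot 64\right)^{2} = \left(-2 + 128\right)^{2} = 126^{2} = 15876$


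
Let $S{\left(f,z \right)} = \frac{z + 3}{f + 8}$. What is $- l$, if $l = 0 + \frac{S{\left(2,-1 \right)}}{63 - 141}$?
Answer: $\frac{1}{390} \approx 0.0025641$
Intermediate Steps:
$S{\left(f,z \right)} = \frac{3 + z}{8 + f}$
$l = - \frac{1}{390}$ ($l = 0 + \frac{\frac{1}{8 + 2} \left(3 - 1\right)}{63 - 141} = 0 + \frac{\frac{1}{10} \cdot 2}{-78} = 0 + \frac{1}{10} \cdot 2 \left(- \frac{1}{78}\right) = 0 + \frac{1}{5} \left(- \frac{1}{78}\right) = 0 - \frac{1}{390} = - \frac{1}{390} \approx -0.0025641$)
$- l = \left(-1\right) \left(- \frac{1}{390}\right) = \frac{1}{390}$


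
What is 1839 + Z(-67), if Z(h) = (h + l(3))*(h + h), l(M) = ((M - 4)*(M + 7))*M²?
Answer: 22877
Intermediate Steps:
l(M) = M²*(-4 + M)*(7 + M) (l(M) = ((-4 + M)*(7 + M))*M² = M²*(-4 + M)*(7 + M))
Z(h) = 2*h*(-90 + h) (Z(h) = (h + 3²*(-28 + 3² + 3*3))*(h + h) = (h + 9*(-28 + 9 + 9))*(2*h) = (h + 9*(-10))*(2*h) = (h - 90)*(2*h) = (-90 + h)*(2*h) = 2*h*(-90 + h))
1839 + Z(-67) = 1839 + 2*(-67)*(-90 - 67) = 1839 + 2*(-67)*(-157) = 1839 + 21038 = 22877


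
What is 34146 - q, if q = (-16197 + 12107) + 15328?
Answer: 22908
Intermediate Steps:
q = 11238 (q = -4090 + 15328 = 11238)
34146 - q = 34146 - 1*11238 = 34146 - 11238 = 22908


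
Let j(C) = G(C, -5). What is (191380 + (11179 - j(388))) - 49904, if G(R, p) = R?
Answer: 152267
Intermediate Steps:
j(C) = C
(191380 + (11179 - j(388))) - 49904 = (191380 + (11179 - 1*388)) - 49904 = (191380 + (11179 - 388)) - 49904 = (191380 + 10791) - 49904 = 202171 - 49904 = 152267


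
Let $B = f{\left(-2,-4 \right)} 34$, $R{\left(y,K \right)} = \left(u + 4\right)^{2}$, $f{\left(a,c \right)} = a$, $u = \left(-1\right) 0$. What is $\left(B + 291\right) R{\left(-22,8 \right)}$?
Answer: $3568$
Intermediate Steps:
$u = 0$
$R{\left(y,K \right)} = 16$ ($R{\left(y,K \right)} = \left(0 + 4\right)^{2} = 4^{2} = 16$)
$B = -68$ ($B = \left(-2\right) 34 = -68$)
$\left(B + 291\right) R{\left(-22,8 \right)} = \left(-68 + 291\right) 16 = 223 \cdot 16 = 3568$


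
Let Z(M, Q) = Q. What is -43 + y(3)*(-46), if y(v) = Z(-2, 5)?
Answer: -273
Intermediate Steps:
y(v) = 5
-43 + y(3)*(-46) = -43 + 5*(-46) = -43 - 230 = -273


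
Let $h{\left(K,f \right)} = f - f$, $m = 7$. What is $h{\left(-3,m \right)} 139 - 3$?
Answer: $-3$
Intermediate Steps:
$h{\left(K,f \right)} = 0$
$h{\left(-3,m \right)} 139 - 3 = 0 \cdot 139 - 3 = 0 - 3 = -3$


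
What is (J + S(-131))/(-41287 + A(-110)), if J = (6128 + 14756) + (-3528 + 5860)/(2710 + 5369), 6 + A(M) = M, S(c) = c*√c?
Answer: -168724168/334494837 + 131*I*√131/41403 ≈ -0.50441 + 0.036214*I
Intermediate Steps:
S(c) = c^(3/2)
A(M) = -6 + M
J = 168724168/8079 (J = 20884 + 2332/8079 = 168724168/8079 ≈ 20884.)
(J + S(-131))/(-41287 + A(-110)) = (168724168/8079 + (-131)^(3/2))/(-41287 + (-6 - 110)) = (168724168/8079 - 131*I*√131)/(-41287 - 116) = (168724168/8079 - 131*I*√131)/(-41403) = (168724168/8079 - 131*I*√131)*(-1/41403) = -168724168/334494837 + 131*I*√131/41403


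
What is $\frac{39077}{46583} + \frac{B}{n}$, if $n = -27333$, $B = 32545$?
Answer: $- \frac{447952094}{1273253139} \approx -0.35182$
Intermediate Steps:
$\frac{39077}{46583} + \frac{B}{n} = \frac{39077}{46583} + \frac{32545}{-27333} = 39077 \cdot \frac{1}{46583} + 32545 \left(- \frac{1}{27333}\right) = \frac{39077}{46583} - \frac{32545}{27333} = - \frac{447952094}{1273253139}$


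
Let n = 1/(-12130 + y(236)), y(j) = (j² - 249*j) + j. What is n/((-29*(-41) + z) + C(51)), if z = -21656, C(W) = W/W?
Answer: 1/306212292 ≈ 3.2657e-9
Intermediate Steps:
C(W) = 1
y(j) = j² - 248*j
n = -1/14962 (n = 1/(-12130 + 236*(-248 + 236)) = 1/(-12130 + 236*(-12)) = 1/(-12130 - 2832) = 1/(-14962) = -1/14962 ≈ -6.6836e-5)
n/((-29*(-41) + z) + C(51)) = -1/(14962*((-29*(-41) - 21656) + 1)) = -1/(14962*((1189 - 21656) + 1)) = -1/(14962*(-20467 + 1)) = -1/14962/(-20466) = -1/14962*(-1/20466) = 1/306212292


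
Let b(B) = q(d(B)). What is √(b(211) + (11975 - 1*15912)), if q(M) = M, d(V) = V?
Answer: 9*I*√46 ≈ 61.041*I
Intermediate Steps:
b(B) = B
√(b(211) + (11975 - 1*15912)) = √(211 + (11975 - 1*15912)) = √(211 + (11975 - 15912)) = √(211 - 3937) = √(-3726) = 9*I*√46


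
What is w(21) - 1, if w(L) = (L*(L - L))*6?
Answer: -1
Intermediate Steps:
w(L) = 0 (w(L) = (L*0)*6 = 0*6 = 0)
w(21) - 1 = 0 - 1 = -1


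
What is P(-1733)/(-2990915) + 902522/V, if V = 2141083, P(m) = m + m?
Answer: 2706787581308/6403797260945 ≈ 0.42268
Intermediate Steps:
P(m) = 2*m
P(-1733)/(-2990915) + 902522/V = (2*(-1733))/(-2990915) + 902522/2141083 = -3466*(-1/2990915) + 902522*(1/2141083) = 3466/2990915 + 902522/2141083 = 2706787581308/6403797260945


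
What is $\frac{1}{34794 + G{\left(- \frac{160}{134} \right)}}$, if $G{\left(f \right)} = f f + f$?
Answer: $\frac{4489}{156191306} \approx 2.874 \cdot 10^{-5}$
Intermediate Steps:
$G{\left(f \right)} = f + f^{2}$ ($G{\left(f \right)} = f^{2} + f = f + f^{2}$)
$\frac{1}{34794 + G{\left(- \frac{160}{134} \right)}} = \frac{1}{34794 + - \frac{160}{134} \left(1 - \frac{160}{134}\right)} = \frac{1}{34794 + \left(-160\right) \frac{1}{134} \left(1 - \frac{80}{67}\right)} = \frac{1}{34794 - \frac{80 \left(1 - \frac{80}{67}\right)}{67}} = \frac{1}{34794 - - \frac{1040}{4489}} = \frac{1}{34794 + \frac{1040}{4489}} = \frac{1}{\frac{156191306}{4489}} = \frac{4489}{156191306}$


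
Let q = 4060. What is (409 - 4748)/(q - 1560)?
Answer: -4339/2500 ≈ -1.7356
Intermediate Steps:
(409 - 4748)/(q - 1560) = (409 - 4748)/(4060 - 1560) = -4339/2500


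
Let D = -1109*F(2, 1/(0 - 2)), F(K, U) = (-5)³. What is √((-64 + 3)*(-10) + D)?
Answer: √139235 ≈ 373.14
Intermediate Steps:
F(K, U) = -125
D = 138625 (D = -1109*(-125) = 138625)
√((-64 + 3)*(-10) + D) = √((-64 + 3)*(-10) + 138625) = √(-61*(-10) + 138625) = √(610 + 138625) = √139235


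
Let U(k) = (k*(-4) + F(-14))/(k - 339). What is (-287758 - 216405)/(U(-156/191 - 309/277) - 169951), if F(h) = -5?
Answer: 9093942961752/3065525976893 ≈ 2.9665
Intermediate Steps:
U(k) = (-5 - 4*k)/(-339 + k) (U(k) = (k*(-4) - 5)/(k - 339) = (-4*k - 5)/(-339 + k) = (-5 - 4*k)/(-339 + k))
(-287758 - 216405)/(U(-156/191 - 309/277) - 169951) = (-287758 - 216405)/((-5 - 4*(-156/191 - 309/277))/(-339 + (-156/191 - 309/277)) - 169951) = -504163/((-5 - 4*(-156*1/191 - 309*1/277))/(-339 + (-156*1/191 - 309*1/277)) - 169951) = -504163/((-5 - 4*(-156/191 - 309/277))/(-339 + (-156/191 - 309/277)) - 169951) = -504163/((-5 - 4*(-102231/52907))/(-339 - 102231/52907) - 169951) = -504163/((-5 + 408924/52907)/(-18037704/52907) - 169951) = -504163/(-52907/18037704*144389/52907 - 169951) = -504163/(-144389/18037704 - 169951) = -504163/(-3065525976893/18037704) = -504163*(-18037704/3065525976893) = 9093942961752/3065525976893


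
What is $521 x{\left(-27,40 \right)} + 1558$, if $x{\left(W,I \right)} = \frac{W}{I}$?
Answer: $\frac{48253}{40} \approx 1206.3$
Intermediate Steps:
$521 x{\left(-27,40 \right)} + 1558 = 521 \left(- \frac{27}{40}\right) + 1558 = - \frac{14067}{40} + 1558 = \frac{48253}{40}$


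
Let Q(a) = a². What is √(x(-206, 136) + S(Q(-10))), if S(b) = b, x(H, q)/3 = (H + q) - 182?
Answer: 4*I*√41 ≈ 25.612*I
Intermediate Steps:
x(H, q) = -546 + 3*H + 3*q (x(H, q) = 3*((H + q) - 182) = 3*(-182 + H + q) = -546 + 3*H + 3*q)
√(x(-206, 136) + S(Q(-10))) = √((-546 + 3*(-206) + 3*136) + (-10)²) = √((-546 - 618 + 408) + 100) = √(-756 + 100) = √(-656) = 4*I*√41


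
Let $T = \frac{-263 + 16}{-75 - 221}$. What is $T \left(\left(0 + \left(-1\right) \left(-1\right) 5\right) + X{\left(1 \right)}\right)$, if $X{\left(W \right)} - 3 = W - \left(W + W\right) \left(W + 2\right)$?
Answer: $\frac{741}{296} \approx 2.5034$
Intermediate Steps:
$X{\left(W \right)} = 3 + W - 2 W \left(2 + W\right)$ ($X{\left(W \right)} = 3 + \left(W - \left(W + W\right) \left(W + 2\right)\right) = 3 + \left(W - 2 W \left(2 + W\right)\right) = 3 - \left(- W + 2 W \left(2 + W\right)\right) = 3 + W - 2 W \left(2 + W\right)$)
$T = \frac{247}{296}$ ($T = - \frac{247}{-296} = \left(-247\right) \left(- \frac{1}{296}\right) = \frac{247}{296} \approx 0.83446$)
$T \left(\left(0 + \left(-1\right) \left(-1\right) 5\right) + X{\left(1 \right)}\right) = \frac{247 \left(\left(0 + \left(-1\right) \left(-1\right) 5\right) - 2\right)}{296} = \frac{247 \left(\left(0 + 1 \cdot 5\right) - 2\right)}{296} = \frac{247 \left(\left(0 + 5\right) - 2\right)}{296} = \frac{247 \left(5 - 2\right)}{296} = \frac{247}{296} \cdot 3 = \frac{741}{296}$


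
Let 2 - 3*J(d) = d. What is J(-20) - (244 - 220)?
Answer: -50/3 ≈ -16.667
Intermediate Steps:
J(d) = ⅔ - d/3
J(-20) - (244 - 220) = (⅔ - ⅓*(-20)) - (244 - 220) = (⅔ + 20/3) - 1*24 = 22/3 - 24 = -50/3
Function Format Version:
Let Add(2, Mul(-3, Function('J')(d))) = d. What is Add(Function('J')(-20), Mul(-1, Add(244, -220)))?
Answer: Rational(-50, 3) ≈ -16.667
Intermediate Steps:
Function('J')(d) = Add(Rational(2, 3), Mul(Rational(-1, 3), d))
Add(Function('J')(-20), Mul(-1, Add(244, -220))) = Add(Add(Rational(2, 3), Mul(Rational(-1, 3), -20)), Mul(-1, Add(244, -220))) = Add(Add(Rational(2, 3), Rational(20, 3)), Mul(-1, 24)) = Add(Rational(22, 3), -24) = Rational(-50, 3)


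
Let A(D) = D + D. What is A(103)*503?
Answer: 103618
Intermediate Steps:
A(D) = 2*D
A(103)*503 = (2*103)*503 = 206*503 = 103618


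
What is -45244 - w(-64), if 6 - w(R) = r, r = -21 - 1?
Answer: -45272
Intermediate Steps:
r = -22
w(R) = 28 (w(R) = 6 - 1*(-22) = 6 + 22 = 28)
-45244 - w(-64) = -45244 - 1*28 = -45244 - 28 = -45272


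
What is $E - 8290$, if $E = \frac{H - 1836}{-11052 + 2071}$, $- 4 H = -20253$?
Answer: $- \frac{297822869}{35924} \approx -8290.4$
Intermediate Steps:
$H = \frac{20253}{4}$ ($H = \left(- \frac{1}{4}\right) \left(-20253\right) = \frac{20253}{4} \approx 5063.3$)
$E = - \frac{12909}{35924}$ ($E = \frac{\frac{20253}{4} - 1836}{-11052 + 2071} = \frac{12909}{4 \left(-8981\right)} = \frac{12909}{4} \left(- \frac{1}{8981}\right) = - \frac{12909}{35924} \approx -0.35934$)
$E - 8290 = - \frac{12909}{35924} - 8290 = - \frac{297822869}{35924}$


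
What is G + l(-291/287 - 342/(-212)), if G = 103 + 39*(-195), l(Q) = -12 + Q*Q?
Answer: -6953860233815/925498084 ≈ -7513.6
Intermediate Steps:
l(Q) = -12 + Q²
G = -7502 (G = 103 - 7605 = -7502)
G + l(-291/287 - 342/(-212)) = -7502 + (-12 + (-291/287 - 342/(-212))²) = -7502 + (-12 + (-291*1/287 - 342*(-1/212))²) = -7502 + (-12 + (-291/287 + 171/106)²) = -7502 + (-12 + (18231/30422)²) = -7502 + (-12 + 332369361/925498084) = -7502 - 10773607647/925498084 = -6953860233815/925498084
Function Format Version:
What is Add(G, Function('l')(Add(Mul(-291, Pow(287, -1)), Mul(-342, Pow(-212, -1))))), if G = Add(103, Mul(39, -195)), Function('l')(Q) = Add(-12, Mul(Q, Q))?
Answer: Rational(-6953860233815, 925498084) ≈ -7513.6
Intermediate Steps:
Function('l')(Q) = Add(-12, Pow(Q, 2))
G = -7502 (G = Add(103, -7605) = -7502)
Add(G, Function('l')(Add(Mul(-291, Pow(287, -1)), Mul(-342, Pow(-212, -1))))) = Add(-7502, Add(-12, Pow(Add(Mul(-291, Pow(287, -1)), Mul(-342, Pow(-212, -1))), 2))) = Add(-7502, Add(-12, Pow(Add(Mul(-291, Rational(1, 287)), Mul(-342, Rational(-1, 212))), 2))) = Add(-7502, Add(-12, Pow(Add(Rational(-291, 287), Rational(171, 106)), 2))) = Add(-7502, Add(-12, Pow(Rational(18231, 30422), 2))) = Add(-7502, Add(-12, Rational(332369361, 925498084))) = Add(-7502, Rational(-10773607647, 925498084)) = Rational(-6953860233815, 925498084)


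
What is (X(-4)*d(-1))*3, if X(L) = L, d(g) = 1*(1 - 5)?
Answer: 48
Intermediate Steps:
d(g) = -4 (d(g) = 1*(-4) = -4)
(X(-4)*d(-1))*3 = -4*(-4)*3 = 16*3 = 48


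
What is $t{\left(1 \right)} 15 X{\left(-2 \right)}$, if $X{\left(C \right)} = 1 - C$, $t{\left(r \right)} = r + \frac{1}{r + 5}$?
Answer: $\frac{105}{2} \approx 52.5$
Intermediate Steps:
$t{\left(r \right)} = r + \frac{1}{5 + r}$
$t{\left(1 \right)} 15 X{\left(-2 \right)} = \frac{1 + 1^{2} + 5 \cdot 1}{5 + 1} \cdot 15 \left(1 - -2\right) = \frac{1 + 1 + 5}{6} \cdot 15 \left(1 + 2\right) = \frac{1}{6} \cdot 7 \cdot 15 \cdot 3 = \frac{7}{6} \cdot 15 \cdot 3 = \frac{35}{2} \cdot 3 = \frac{105}{2}$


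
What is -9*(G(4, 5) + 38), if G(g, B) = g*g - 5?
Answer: -441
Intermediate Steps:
G(g, B) = -5 + g² (G(g, B) = g² - 5 = -5 + g²)
-9*(G(4, 5) + 38) = -9*((-5 + 4²) + 38) = -9*((-5 + 16) + 38) = -9*(11 + 38) = -9*49 = -441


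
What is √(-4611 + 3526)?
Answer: I*√1085 ≈ 32.939*I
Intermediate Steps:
√(-4611 + 3526) = √(-1085) = I*√1085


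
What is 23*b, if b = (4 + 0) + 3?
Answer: 161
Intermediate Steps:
b = 7 (b = 4 + 3 = 7)
23*b = 23*7 = 161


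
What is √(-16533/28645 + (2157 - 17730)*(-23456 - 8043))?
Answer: √402500758114632390/28645 ≈ 22148.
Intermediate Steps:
√(-16533/28645 + (2157 - 17730)*(-23456 - 8043)) = √(-16533*1/28645 - 15573*(-31499)) = √(-16533/28645 + 490533927) = √(14051344322382/28645) = √402500758114632390/28645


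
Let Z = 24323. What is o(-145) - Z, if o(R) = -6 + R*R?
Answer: -3304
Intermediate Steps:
o(R) = -6 + R**2
o(-145) - Z = (-6 + (-145)**2) - 1*24323 = (-6 + 21025) - 24323 = 21019 - 24323 = -3304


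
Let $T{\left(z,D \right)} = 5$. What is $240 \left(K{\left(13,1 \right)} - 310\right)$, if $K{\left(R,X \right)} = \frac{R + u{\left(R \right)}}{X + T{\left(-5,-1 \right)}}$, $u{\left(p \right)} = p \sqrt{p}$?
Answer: $-73880 + 520 \sqrt{13} \approx -72005.0$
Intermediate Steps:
$u{\left(p \right)} = p^{\frac{3}{2}}$
$K{\left(R,X \right)} = \frac{R + R^{\frac{3}{2}}}{5 + X}$ ($K{\left(R,X \right)} = \frac{R + R^{\frac{3}{2}}}{X + 5} = \frac{R + R^{\frac{3}{2}}}{5 + X}$)
$240 \left(K{\left(13,1 \right)} - 310\right) = 240 \left(\frac{13 + 13^{\frac{3}{2}}}{5 + 1} - 310\right) = 240 \left(\frac{13 + 13 \sqrt{13}}{6} - 310\right) = 240 \left(\left(\frac{13}{6} + \frac{13 \sqrt{13}}{6}\right) - 310\right) = 240 \left(- \frac{1847}{6} + \frac{13 \sqrt{13}}{6}\right) = -73880 + 520 \sqrt{13}$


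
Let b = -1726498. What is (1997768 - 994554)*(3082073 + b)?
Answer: 1359931818050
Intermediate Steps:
(1997768 - 994554)*(3082073 + b) = (1997768 - 994554)*(3082073 - 1726498) = 1003214*1355575 = 1359931818050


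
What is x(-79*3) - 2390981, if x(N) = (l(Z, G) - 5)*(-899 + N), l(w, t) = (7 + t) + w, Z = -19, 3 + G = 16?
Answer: -2386437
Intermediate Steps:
G = 13 (G = -3 + 16 = 13)
l(w, t) = 7 + t + w
x(N) = 3596 - 4*N (x(N) = ((7 + 13 - 19) - 5)*(-899 + N) = (1 - 5)*(-899 + N) = -4*(-899 + N) = 3596 - 4*N)
x(-79*3) - 2390981 = (3596 - (-316)*3) - 2390981 = (3596 - 4*(-237)) - 2390981 = (3596 + 948) - 2390981 = 4544 - 2390981 = -2386437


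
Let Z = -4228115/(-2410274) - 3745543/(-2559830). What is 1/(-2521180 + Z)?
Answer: -1542472923355/3888846922144026592 ≈ -3.9664e-7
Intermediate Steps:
Z = 4962760132308/1542472923355 (Z = -4228115*(-1/2410274) - 3745543*(-1/2559830) = 4228115/2410274 + 3745543/2559830 = 4962760132308/1542472923355 ≈ 3.2174)
1/(-2521180 + Z) = 1/(-2521180 + 4962760132308/1542472923355) = 1/(-3888846922144026592/1542472923355) = -1542472923355/3888846922144026592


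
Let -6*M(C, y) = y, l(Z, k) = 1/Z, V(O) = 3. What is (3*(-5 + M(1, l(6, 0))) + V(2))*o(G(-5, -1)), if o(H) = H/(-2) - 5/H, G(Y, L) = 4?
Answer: 1885/48 ≈ 39.271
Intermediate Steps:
M(C, y) = -y/6
o(H) = -5/H - H/2 (o(H) = H*(-½) - 5/H = -H/2 - 5/H = -5/H - H/2)
(3*(-5 + M(1, l(6, 0))) + V(2))*o(G(-5, -1)) = (3*(-5 - ⅙/6) + 3)*(-5/4 - ½*4) = (3*(-5 - ⅙*⅙) + 3)*(-5*¼ - 2) = (3*(-5 - 1/36) + 3)*(-5/4 - 2) = (3*(-181/36) + 3)*(-13/4) = (-181/12 + 3)*(-13/4) = -145/12*(-13/4) = 1885/48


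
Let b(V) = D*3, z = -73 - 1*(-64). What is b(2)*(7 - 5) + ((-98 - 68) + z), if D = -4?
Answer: -199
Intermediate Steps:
z = -9 (z = -73 + 64 = -9)
b(V) = -12 (b(V) = -4*3 = -12)
b(2)*(7 - 5) + ((-98 - 68) + z) = -12*(7 - 5) + ((-98 - 68) - 9) = -12*2 + (-166 - 9) = -24 - 175 = -199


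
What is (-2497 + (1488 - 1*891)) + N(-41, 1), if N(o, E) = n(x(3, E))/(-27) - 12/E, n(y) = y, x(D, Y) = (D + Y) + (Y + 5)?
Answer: -51634/27 ≈ -1912.4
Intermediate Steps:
x(D, Y) = 5 + D + 2*Y (x(D, Y) = (D + Y) + (5 + Y) = 5 + D + 2*Y)
N(o, E) = -8/27 - 12/E - 2*E/27 (N(o, E) = (5 + 3 + 2*E)/(-27) - 12/E = (8 + 2*E)*(-1/27) - 12/E = (-8/27 - 2*E/27) - 12/E = -8/27 - 12/E - 2*E/27)
(-2497 + (1488 - 1*891)) + N(-41, 1) = (-2497 + (1488 - 1*891)) + (2/27)*(-162 + 1*(-4 - 1*1))/1 = (-2497 + (1488 - 891)) + (2/27)*1*(-162 + 1*(-4 - 1)) = (-2497 + 597) + (2/27)*1*(-162 + 1*(-5)) = -1900 + (2/27)*1*(-162 - 5) = -1900 + (2/27)*1*(-167) = -1900 - 334/27 = -51634/27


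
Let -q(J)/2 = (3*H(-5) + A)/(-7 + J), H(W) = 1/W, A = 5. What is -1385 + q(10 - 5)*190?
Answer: -549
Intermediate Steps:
q(J) = -44/(5*(-7 + J)) (q(J) = -2*(3/(-5) + 5)/(-7 + J) = -2*(3*(-⅕) + 5)/(-7 + J) = -2*(-⅗ + 5)/(-7 + J) = -44/(5*(-7 + J)))
-1385 + q(10 - 5)*190 = -1385 - 44/(-35 + 5*(10 - 5))*190 = -1385 - 44/(-35 + 5*5)*190 = -1385 - 44/(-35 + 25)*190 = -1385 - 44/(-10)*190 = -1385 - 44*(-⅒)*190 = -1385 + (22/5)*190 = -1385 + 836 = -549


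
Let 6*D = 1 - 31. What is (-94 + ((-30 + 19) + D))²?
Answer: 12100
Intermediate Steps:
D = -5 (D = (1 - 31)/6 = (⅙)*(-30) = -5)
(-94 + ((-30 + 19) + D))² = (-94 + ((-30 + 19) - 5))² = (-94 + (-11 - 5))² = (-94 - 16)² = (-110)² = 12100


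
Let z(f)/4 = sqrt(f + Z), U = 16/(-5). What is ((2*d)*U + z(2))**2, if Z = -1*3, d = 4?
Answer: 15984/25 - 1024*I/5 ≈ 639.36 - 204.8*I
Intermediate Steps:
Z = -3
U = -16/5 (U = 16*(-1/5) = -16/5 ≈ -3.2000)
z(f) = 4*sqrt(-3 + f) (z(f) = 4*sqrt(f - 3) = 4*sqrt(-3 + f))
((2*d)*U + z(2))**2 = ((2*4)*(-16/5) + 4*sqrt(-3 + 2))**2 = (8*(-16/5) + 4*sqrt(-1))**2 = (-128/5 + 4*I)**2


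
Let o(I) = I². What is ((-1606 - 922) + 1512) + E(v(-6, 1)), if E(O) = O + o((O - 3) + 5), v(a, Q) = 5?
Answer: -962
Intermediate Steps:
E(O) = O + (2 + O)² (E(O) = O + ((O - 3) + 5)² = O + ((-3 + O) + 5)² = O + (2 + O)²)
((-1606 - 922) + 1512) + E(v(-6, 1)) = ((-1606 - 922) + 1512) + (5 + (2 + 5)²) = (-2528 + 1512) + (5 + 7²) = -1016 + (5 + 49) = -1016 + 54 = -962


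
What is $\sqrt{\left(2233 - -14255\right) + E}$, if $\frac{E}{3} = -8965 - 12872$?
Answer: $3 i \sqrt{5447} \approx 221.41 i$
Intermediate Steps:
$E = -65511$ ($E = 3 \left(-8965 - 12872\right) = 3 \left(-21837\right) = -65511$)
$\sqrt{\left(2233 - -14255\right) + E} = \sqrt{\left(2233 - -14255\right) - 65511} = \sqrt{\left(2233 + 14255\right) - 65511} = \sqrt{16488 - 65511} = \sqrt{-49023} = 3 i \sqrt{5447}$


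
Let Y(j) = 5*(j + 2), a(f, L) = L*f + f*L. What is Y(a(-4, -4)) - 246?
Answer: -76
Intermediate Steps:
a(f, L) = 2*L*f (a(f, L) = L*f + L*f = 2*L*f)
Y(j) = 10 + 5*j (Y(j) = 5*(2 + j) = 10 + 5*j)
Y(a(-4, -4)) - 246 = (10 + 5*(2*(-4)*(-4))) - 246 = (10 + 5*32) - 246 = (10 + 160) - 246 = 170 - 246 = -76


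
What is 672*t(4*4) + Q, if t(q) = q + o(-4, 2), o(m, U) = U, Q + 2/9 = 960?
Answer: 117502/9 ≈ 13056.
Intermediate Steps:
Q = 8638/9 (Q = -2/9 + 960 = 8638/9 ≈ 959.78)
t(q) = 2 + q (t(q) = q + 2 = 2 + q)
672*t(4*4) + Q = 672*(2 + 4*4) + 8638/9 = 672*(2 + 16) + 8638/9 = 672*18 + 8638/9 = 12096 + 8638/9 = 117502/9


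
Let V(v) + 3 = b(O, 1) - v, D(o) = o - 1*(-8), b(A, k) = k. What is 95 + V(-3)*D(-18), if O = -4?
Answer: 85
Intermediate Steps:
D(o) = 8 + o (D(o) = o + 8 = 8 + o)
V(v) = -2 - v (V(v) = -3 + (1 - v) = -2 - v)
95 + V(-3)*D(-18) = 95 + (-2 - 1*(-3))*(8 - 18) = 95 + (-2 + 3)*(-10) = 95 + 1*(-10) = 95 - 10 = 85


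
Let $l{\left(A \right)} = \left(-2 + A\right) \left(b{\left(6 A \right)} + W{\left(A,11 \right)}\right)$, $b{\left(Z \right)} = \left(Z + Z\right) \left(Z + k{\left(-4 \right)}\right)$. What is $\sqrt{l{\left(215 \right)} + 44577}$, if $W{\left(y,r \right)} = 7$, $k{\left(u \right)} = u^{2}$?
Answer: $2 \sqrt{179436327} \approx 26791.0$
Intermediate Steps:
$b{\left(Z \right)} = 2 Z \left(16 + Z\right)$ ($b{\left(Z \right)} = \left(Z + Z\right) \left(Z + \left(-4\right)^{2}\right) = 2 Z \left(Z + 16\right) = 2 Z \left(16 + Z\right)$)
$l{\left(A \right)} = \left(-2 + A\right) \left(7 + 12 A \left(16 + 6 A\right)\right)$ ($l{\left(A \right)} = \left(-2 + A\right) \left(2 \cdot 6 A \left(16 + 6 A\right) + 7\right) = \left(-2 + A\right) \left(12 A \left(16 + 6 A\right) + 7\right) = \left(-2 + A\right) \left(7 + 12 A \left(16 + 6 A\right)\right)$)
$\sqrt{l{\left(215 \right)} + 44577} = \sqrt{\left(-14 - 81055 + 48 \cdot 215^{2} + 72 \cdot 215^{3}\right) + 44577} = \sqrt{\left(-14 - 81055 + 48 \cdot 46225 + 72 \cdot 9938375\right) + 44577} = \sqrt{\left(-14 - 81055 + 2218800 + 715563000\right) + 44577} = \sqrt{717700731 + 44577} = \sqrt{717745308} = 2 \sqrt{179436327}$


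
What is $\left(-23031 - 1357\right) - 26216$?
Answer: $-50604$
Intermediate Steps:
$\left(-23031 - 1357\right) - 26216 = -24388 - 26216 = -50604$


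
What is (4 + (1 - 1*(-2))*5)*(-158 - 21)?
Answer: -3401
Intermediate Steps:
(4 + (1 - 1*(-2))*5)*(-158 - 21) = (4 + (1 + 2)*5)*(-179) = (4 + 3*5)*(-179) = (4 + 15)*(-179) = 19*(-179) = -3401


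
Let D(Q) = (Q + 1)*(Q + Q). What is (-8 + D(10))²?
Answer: 44944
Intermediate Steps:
D(Q) = 2*Q*(1 + Q) (D(Q) = (1 + Q)*(2*Q) = 2*Q*(1 + Q))
(-8 + D(10))² = (-8 + 2*10*(1 + 10))² = (-8 + 2*10*11)² = (-8 + 220)² = 212² = 44944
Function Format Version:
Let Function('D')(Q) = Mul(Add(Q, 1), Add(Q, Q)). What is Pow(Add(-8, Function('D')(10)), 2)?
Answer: 44944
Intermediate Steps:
Function('D')(Q) = Mul(2, Q, Add(1, Q)) (Function('D')(Q) = Mul(Add(1, Q), Mul(2, Q)) = Mul(2, Q, Add(1, Q)))
Pow(Add(-8, Function('D')(10)), 2) = Pow(Add(-8, Mul(2, 10, Add(1, 10))), 2) = Pow(Add(-8, Mul(2, 10, 11)), 2) = Pow(Add(-8, 220), 2) = Pow(212, 2) = 44944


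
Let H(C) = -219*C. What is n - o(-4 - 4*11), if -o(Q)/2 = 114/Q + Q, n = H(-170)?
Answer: 148517/4 ≈ 37129.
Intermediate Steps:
n = 37230 (n = -219*(-170) = 37230)
o(Q) = -228/Q - 2*Q (o(Q) = -2*(114/Q + Q) = -2*(Q + 114/Q) = -228/Q - 2*Q)
n - o(-4 - 4*11) = 37230 - (-228/(-4 - 4*11) - 2*(-4 - 4*11)) = 37230 - (-228/(-4 - 44) - 2*(-4 - 44)) = 37230 - (-228/(-48) - 2*(-48)) = 37230 - (-228*(-1/48) + 96) = 37230 - (19/4 + 96) = 37230 - 1*403/4 = 37230 - 403/4 = 148517/4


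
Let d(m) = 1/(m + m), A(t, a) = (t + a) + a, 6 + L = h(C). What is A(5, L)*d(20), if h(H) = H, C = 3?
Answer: -1/40 ≈ -0.025000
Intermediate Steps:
L = -3 (L = -6 + 3 = -3)
A(t, a) = t + 2*a (A(t, a) = (a + t) + a = t + 2*a)
d(m) = 1/(2*m)
A(5, L)*d(20) = (5 + 2*(-3))*((1/2)/20) = (5 - 6)*((1/2)*(1/20)) = -1*1/40 = -1/40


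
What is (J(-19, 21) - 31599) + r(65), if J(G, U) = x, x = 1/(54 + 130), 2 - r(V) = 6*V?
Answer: -5885607/184 ≈ -31987.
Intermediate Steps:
r(V) = 2 - 6*V
x = 1/184 ≈ 0.0054348
J(G, U) = 1/184
(J(-19, 21) - 31599) + r(65) = (1/184 - 31599) + (2 - 6*65) = -5814215/184 + (2 - 390) = -5814215/184 - 388 = -5885607/184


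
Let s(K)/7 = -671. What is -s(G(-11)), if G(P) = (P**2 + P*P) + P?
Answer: 4697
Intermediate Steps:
G(P) = P + 2*P**2 (G(P) = (P**2 + P**2) + P = 2*P**2 + P = P + 2*P**2)
s(K) = -4697 (s(K) = 7*(-671) = -4697)
-s(G(-11)) = -1*(-4697) = 4697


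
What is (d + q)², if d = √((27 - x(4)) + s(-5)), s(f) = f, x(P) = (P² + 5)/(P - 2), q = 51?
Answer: (102 + √46)²/4 ≈ 2958.4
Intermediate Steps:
x(P) = (5 + P²)/(-2 + P)
d = √46/2 (d = √((27 - (5 + 4²)/(-2 + 4)) - 5) = √((27 - (5 + 16)/2) - 5) = √((27 - 21/2) - 5) = √(33/2 - 5) = √(23/2) = √46/2 ≈ 3.3912)
(d + q)² = (√46/2 + 51)² = (51 + √46/2)²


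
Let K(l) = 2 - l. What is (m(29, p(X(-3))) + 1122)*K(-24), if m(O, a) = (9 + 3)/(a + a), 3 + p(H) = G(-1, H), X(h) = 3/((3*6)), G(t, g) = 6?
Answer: 29224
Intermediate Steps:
X(h) = ⅙ (X(h) = 3/18 = 3*(1/18) = ⅙)
p(H) = 3 (p(H) = -3 + 6 = 3)
m(O, a) = 6/a (m(O, a) = 12/((2*a)) = 12*(1/(2*a)) = 6/a)
(m(29, p(X(-3))) + 1122)*K(-24) = (6/3 + 1122)*(2 - 1*(-24)) = (6*(⅓) + 1122)*(2 + 24) = (2 + 1122)*26 = 1124*26 = 29224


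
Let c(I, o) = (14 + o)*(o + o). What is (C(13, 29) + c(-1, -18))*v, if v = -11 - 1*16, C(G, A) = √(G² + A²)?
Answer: -3888 - 27*√1010 ≈ -4746.1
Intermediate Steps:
C(G, A) = √(A² + G²)
c(I, o) = 2*o*(14 + o) (c(I, o) = (14 + o)*(2*o) = 2*o*(14 + o))
v = -27 (v = -11 - 16 = -27)
(C(13, 29) + c(-1, -18))*v = (√(29² + 13²) + 2*(-18)*(14 - 18))*(-27) = (√(841 + 169) + 2*(-18)*(-4))*(-27) = (√1010 + 144)*(-27) = (144 + √1010)*(-27) = -3888 - 27*√1010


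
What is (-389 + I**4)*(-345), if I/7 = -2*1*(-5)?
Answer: -8283315795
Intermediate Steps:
I = 70 (I = 7*(-2*1*(-5)) = 7*(-2*(-5)) = 7*10 = 70)
(-389 + I**4)*(-345) = (-389 + 70**4)*(-345) = (-389 + 24010000)*(-345) = 24009611*(-345) = -8283315795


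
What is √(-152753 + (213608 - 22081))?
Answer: √38774 ≈ 196.91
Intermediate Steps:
√(-152753 + (213608 - 22081)) = √(-152753 + 191527) = √38774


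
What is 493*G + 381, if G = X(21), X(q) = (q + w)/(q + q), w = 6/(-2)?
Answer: 4146/7 ≈ 592.29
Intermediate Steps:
w = -3 (w = 6*(-½) = -3)
X(q) = (-3 + q)/(2*q) (X(q) = (q - 3)/(q + q) = (-3 + q)/((2*q)) = (1/(2*q))*(-3 + q) = (-3 + q)/(2*q))
G = 3/7 (G = (½)*(-3 + 21)/21 = (½)*(1/21)*18 = 3/7 ≈ 0.42857)
493*G + 381 = 493*(3/7) + 381 = 1479/7 + 381 = 4146/7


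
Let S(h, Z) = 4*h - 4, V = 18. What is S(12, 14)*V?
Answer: 792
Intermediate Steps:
S(h, Z) = -4 + 4*h
S(12, 14)*V = (-4 + 4*12)*18 = (-4 + 48)*18 = 44*18 = 792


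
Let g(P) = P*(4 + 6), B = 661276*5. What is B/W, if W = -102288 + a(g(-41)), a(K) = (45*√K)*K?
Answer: -14091791560/6251160831 + 847259875*I*√410/2083720277 ≈ -2.2543 + 8.2332*I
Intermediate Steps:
B = 3306380
g(P) = 10*P (g(P) = P*10 = 10*P)
a(K) = 45*K^(3/2)
W = -102288 - 18450*I*√410 (W = -102288 + 45*(10*(-41))^(3/2) = -102288 + 45*(-410)^(3/2) = -102288 + 45*(-410*I*√410) = -102288 - 18450*I*√410 ≈ -1.0229e+5 - 3.7358e+5*I)
B/W = 3306380/(-102288 - 18450*I*√410)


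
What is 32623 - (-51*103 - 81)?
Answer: 37957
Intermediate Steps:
32623 - (-51*103 - 81) = 32623 - (-5253 - 81) = 32623 - 1*(-5334) = 32623 + 5334 = 37957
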